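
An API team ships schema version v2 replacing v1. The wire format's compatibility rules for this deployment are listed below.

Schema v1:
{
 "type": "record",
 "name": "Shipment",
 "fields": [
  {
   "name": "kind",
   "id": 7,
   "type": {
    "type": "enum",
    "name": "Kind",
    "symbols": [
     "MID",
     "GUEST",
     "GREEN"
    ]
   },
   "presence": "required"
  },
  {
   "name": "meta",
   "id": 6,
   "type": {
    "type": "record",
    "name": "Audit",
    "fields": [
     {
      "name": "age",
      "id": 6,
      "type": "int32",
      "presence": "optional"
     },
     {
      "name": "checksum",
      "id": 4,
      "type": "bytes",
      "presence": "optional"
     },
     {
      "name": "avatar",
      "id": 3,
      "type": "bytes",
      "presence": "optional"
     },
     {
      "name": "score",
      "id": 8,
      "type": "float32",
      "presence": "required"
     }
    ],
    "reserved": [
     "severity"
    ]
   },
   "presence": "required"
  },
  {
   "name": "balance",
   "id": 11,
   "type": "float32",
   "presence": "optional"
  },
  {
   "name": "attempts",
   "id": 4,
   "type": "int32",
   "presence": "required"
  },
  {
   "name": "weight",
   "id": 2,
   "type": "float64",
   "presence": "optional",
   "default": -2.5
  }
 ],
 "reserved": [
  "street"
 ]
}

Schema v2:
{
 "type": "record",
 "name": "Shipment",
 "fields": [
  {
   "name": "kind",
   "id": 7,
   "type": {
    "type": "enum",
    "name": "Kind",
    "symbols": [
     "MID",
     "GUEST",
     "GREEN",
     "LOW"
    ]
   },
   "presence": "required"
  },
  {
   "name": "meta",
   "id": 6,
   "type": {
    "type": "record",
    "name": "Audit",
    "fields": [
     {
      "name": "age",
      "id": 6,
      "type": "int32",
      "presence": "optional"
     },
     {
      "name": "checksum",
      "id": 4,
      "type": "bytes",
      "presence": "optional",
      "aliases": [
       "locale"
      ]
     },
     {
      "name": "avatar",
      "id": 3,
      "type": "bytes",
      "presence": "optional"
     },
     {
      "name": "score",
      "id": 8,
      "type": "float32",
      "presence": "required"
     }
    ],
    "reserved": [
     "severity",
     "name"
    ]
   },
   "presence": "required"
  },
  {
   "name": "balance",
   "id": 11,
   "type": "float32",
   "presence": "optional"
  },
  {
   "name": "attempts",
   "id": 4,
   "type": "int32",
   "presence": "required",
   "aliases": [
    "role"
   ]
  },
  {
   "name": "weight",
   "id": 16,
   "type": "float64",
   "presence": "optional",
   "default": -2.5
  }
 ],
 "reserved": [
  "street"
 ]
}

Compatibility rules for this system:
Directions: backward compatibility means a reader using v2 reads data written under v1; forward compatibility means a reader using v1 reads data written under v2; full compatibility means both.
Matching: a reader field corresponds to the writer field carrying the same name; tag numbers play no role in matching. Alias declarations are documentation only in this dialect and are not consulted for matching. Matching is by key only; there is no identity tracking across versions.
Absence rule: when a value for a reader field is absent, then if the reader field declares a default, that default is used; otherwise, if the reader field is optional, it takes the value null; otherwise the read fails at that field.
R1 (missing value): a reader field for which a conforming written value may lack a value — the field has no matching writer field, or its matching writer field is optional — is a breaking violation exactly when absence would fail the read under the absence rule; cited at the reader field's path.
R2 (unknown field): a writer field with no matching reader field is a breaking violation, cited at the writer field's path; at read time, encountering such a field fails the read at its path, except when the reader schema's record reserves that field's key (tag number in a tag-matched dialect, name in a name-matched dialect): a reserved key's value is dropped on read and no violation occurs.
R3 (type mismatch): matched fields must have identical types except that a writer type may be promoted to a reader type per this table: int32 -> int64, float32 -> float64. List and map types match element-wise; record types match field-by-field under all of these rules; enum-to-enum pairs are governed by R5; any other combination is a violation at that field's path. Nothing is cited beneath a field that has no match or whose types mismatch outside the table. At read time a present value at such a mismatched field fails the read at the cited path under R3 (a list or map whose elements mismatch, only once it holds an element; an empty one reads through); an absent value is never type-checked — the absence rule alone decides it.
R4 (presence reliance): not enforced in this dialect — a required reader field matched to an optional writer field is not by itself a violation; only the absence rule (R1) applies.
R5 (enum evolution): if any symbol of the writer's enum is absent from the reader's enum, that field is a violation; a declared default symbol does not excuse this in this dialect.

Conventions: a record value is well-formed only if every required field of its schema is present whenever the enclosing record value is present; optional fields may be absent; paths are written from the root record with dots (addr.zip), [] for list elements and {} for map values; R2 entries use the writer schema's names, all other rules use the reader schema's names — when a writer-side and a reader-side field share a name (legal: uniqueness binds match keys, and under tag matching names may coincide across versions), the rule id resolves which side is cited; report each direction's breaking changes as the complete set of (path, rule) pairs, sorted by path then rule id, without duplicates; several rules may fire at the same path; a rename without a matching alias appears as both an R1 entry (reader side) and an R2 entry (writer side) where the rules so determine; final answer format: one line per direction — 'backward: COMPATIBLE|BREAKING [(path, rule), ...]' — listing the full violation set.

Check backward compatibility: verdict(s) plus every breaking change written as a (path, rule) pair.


backward: COMPATIBLE []

arrows below run writer -> reader for Shipment
backward on Shipment — v2 reading data written by v1:
  kind: paired with writer kind (Kind -> Kind; writer required)
  meta: paired with writer meta (Audit -> Audit; writer required)
  balance: paired with writer balance (float32 -> float32; writer optional)
  attempts: paired with writer attempts (int32 -> int32; writer required)
  weight: paired with writer weight (float64 -> float64; writer optional)
  meta.age: paired with writer meta.age (int32 -> int32; writer optional)
  meta.checksum: paired with writer meta.checksum (bytes -> bytes; writer optional)
  meta.avatar: paired with writer meta.avatar (bytes -> bytes; writer optional)
  meta.score: paired with writer meta.score (float32 -> float32; writer required)
  => backward verdict for Shipment: COMPATIBLE, no violations
the other Shipment changes do not affect what is asked:
  field weight in record Shipment: tag 2 changed to 16 -> no rule fires on it in Shipment's dialect; the asked verdict holds
  enum Kind (field kind in record Shipment): symbol LOW added -> matters only for Shipment's forward compatibility — outside the asked direction


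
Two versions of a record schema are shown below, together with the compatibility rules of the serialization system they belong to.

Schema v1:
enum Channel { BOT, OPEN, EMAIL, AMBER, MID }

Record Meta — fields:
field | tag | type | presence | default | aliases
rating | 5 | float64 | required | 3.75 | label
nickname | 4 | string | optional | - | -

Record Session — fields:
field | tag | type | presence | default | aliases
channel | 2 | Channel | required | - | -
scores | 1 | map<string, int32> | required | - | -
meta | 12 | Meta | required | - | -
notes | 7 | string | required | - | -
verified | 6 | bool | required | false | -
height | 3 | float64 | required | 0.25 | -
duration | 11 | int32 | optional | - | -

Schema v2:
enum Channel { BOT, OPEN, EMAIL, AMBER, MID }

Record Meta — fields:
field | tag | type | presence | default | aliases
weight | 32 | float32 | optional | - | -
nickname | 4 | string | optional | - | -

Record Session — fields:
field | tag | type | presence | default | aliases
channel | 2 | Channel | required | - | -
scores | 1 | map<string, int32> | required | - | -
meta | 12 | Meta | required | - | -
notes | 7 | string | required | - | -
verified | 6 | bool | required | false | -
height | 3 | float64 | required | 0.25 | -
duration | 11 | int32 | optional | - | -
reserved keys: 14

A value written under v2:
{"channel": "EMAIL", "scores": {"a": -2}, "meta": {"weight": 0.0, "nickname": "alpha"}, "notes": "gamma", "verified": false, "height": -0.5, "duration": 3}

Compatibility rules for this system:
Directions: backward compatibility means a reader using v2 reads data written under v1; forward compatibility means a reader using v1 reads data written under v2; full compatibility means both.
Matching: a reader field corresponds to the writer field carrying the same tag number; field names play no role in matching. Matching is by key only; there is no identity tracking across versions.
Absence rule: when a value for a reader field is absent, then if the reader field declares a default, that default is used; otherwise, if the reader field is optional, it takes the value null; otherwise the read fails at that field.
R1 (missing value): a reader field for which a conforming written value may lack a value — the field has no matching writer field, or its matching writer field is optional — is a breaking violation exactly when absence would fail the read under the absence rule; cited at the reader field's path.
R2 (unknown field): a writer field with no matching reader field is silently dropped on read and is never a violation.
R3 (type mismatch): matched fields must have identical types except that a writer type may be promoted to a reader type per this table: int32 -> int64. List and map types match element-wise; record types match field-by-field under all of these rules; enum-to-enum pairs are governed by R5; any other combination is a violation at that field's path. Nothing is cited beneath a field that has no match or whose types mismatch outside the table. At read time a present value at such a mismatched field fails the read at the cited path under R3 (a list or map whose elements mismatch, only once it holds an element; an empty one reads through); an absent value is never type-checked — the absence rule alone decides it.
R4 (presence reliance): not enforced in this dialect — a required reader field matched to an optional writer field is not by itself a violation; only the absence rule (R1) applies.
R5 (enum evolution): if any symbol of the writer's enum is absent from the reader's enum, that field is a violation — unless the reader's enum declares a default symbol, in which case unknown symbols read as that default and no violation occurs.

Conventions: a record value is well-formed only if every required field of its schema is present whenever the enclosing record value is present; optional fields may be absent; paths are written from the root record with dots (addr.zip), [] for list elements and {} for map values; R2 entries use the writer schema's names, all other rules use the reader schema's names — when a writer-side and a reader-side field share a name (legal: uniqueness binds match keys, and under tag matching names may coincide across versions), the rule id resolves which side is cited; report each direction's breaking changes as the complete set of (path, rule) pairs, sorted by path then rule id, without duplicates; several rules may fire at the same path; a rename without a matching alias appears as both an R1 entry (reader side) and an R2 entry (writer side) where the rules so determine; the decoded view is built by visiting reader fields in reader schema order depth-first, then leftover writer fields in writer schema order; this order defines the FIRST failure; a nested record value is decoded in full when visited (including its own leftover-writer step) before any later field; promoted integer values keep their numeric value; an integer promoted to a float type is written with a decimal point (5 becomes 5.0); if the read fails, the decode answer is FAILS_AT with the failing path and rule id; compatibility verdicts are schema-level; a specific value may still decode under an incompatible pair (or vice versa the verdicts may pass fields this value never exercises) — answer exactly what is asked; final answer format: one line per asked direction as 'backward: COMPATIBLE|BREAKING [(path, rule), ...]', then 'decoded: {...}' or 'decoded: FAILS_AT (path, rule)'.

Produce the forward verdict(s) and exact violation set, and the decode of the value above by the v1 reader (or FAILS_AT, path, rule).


forward: COMPATIBLE []; decoded: {"channel": "EMAIL", "scores": {"a": -2}, "meta": {"rating": 3.75, "nickname": "alpha"}, "notes": "gamma", "verified": false, "height": -0.5, "duration": 3}

the writer's type comes first in each Session pair
forward for Session (reader v1, writer v2):
  channel: Channel -> Channel, writer required; from channel
  scores: map<string, int32> -> map<string, int32>, writer required; from scores
  meta: Meta -> Meta, writer required; from meta
  notes: string -> string, writer required; from notes
  verified: bool -> bool, writer required; from verified
  height: float64 -> float64, writer required; from height
  duration: int32 -> int32, writer optional; from duration
  meta.rating: no writer-side match
  meta.nickname: string -> string, writer optional; from meta.nickname
  writer meta.weight: unknown to reader
  => forward: COMPATIBLE
migrating the Session value to v1:
  channel := "EMAIL"
  scores := {"a": -2}
  meta.rating := 3.75 (missing; default applied)
  meta.nickname := "alpha"
  writer meta.weight: no reader field; dropped
  notes := "gamma"
  verified := false
  height := -0.5
  duration := 3
  => decoded: {"channel": "EMAIL", "scores": {"a": -2}, "meta": {"rating": 3.75, "nickname": "alpha"}, "notes": "gamma", "verified": false, "height": -0.5, "duration": 3}
diffs on Session not affecting the asked answer:
  added field weight to record Meta: optional float32, tag 32 (in v2 it sits immediately before nickname) -> triggers nothing under Session's printed rules — same verdict
  removed field rating from record Meta -> triggers nothing under Session's printed rules — same verdict


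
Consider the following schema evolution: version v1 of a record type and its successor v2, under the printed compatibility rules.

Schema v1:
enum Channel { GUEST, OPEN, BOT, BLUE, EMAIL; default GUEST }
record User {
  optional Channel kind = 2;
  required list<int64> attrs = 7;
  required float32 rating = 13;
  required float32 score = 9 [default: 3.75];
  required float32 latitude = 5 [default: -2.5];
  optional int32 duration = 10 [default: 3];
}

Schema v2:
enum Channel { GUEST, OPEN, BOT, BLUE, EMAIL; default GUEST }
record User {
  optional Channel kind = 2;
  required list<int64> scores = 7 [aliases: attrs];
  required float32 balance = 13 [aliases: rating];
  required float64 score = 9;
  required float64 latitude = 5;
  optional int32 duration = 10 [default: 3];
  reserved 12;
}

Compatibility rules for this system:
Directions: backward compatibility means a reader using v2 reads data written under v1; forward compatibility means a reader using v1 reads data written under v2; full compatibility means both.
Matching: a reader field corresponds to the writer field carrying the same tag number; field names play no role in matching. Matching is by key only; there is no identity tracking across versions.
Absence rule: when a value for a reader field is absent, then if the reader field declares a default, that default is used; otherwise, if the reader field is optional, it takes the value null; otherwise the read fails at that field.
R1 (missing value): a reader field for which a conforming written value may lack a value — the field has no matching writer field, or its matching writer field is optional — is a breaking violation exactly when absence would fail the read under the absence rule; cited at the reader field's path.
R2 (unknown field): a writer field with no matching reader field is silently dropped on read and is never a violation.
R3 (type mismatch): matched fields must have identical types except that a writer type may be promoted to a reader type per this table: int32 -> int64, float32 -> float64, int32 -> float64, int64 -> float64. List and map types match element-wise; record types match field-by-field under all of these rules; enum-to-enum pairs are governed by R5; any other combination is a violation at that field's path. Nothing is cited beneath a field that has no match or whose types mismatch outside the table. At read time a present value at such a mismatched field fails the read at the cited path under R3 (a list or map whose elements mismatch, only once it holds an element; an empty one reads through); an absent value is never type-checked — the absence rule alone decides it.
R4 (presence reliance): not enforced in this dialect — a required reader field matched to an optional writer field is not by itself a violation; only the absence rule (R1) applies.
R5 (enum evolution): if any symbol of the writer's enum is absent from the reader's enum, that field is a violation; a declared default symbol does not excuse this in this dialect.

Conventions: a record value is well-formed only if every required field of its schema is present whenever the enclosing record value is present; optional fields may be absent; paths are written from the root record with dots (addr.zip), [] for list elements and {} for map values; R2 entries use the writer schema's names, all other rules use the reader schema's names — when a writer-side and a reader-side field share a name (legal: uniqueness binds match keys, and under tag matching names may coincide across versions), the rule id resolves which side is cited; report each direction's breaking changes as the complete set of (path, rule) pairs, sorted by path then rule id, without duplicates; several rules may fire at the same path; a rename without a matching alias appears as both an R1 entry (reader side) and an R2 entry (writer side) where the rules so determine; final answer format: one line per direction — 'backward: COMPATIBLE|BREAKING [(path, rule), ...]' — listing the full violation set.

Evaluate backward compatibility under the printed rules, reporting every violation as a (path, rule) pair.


backward: COMPATIBLE []

the writer's type comes first in each User pair
backward for User (reader v2, writer v1):
  Channel -> Channel, writer optional: kind aligns to kind
  list<int64> -> list<int64>, writer required: scores aligns to attrs
  float32 -> float32, writer required: balance aligns to rating
  float32 -> float64, writer required: score aligns to score
  float32 -> float64, writer required: latitude aligns to latitude
  int32 -> int32, writer optional: duration aligns to duration
  => no violations; backward on User: COMPATIBLE
the rest of the User diff is inert for this question:
  renamed field attrs to scores in record User (alias attrs declared on the renamed field) -> fires no rule on User, leaving the asked answer as it is
  field score in record User: type float32 changed to float64 (its default is dropped) -> its effect on User is confined to the forward direction, not asked
  renamed field rating to balance in record User (alias rating declared on the renamed field) -> fires no rule on User, leaving the asked answer as it is
  field latitude in record User: type float32 changed to float64 (its default is dropped) -> its effect on User is confined to the forward direction, not asked


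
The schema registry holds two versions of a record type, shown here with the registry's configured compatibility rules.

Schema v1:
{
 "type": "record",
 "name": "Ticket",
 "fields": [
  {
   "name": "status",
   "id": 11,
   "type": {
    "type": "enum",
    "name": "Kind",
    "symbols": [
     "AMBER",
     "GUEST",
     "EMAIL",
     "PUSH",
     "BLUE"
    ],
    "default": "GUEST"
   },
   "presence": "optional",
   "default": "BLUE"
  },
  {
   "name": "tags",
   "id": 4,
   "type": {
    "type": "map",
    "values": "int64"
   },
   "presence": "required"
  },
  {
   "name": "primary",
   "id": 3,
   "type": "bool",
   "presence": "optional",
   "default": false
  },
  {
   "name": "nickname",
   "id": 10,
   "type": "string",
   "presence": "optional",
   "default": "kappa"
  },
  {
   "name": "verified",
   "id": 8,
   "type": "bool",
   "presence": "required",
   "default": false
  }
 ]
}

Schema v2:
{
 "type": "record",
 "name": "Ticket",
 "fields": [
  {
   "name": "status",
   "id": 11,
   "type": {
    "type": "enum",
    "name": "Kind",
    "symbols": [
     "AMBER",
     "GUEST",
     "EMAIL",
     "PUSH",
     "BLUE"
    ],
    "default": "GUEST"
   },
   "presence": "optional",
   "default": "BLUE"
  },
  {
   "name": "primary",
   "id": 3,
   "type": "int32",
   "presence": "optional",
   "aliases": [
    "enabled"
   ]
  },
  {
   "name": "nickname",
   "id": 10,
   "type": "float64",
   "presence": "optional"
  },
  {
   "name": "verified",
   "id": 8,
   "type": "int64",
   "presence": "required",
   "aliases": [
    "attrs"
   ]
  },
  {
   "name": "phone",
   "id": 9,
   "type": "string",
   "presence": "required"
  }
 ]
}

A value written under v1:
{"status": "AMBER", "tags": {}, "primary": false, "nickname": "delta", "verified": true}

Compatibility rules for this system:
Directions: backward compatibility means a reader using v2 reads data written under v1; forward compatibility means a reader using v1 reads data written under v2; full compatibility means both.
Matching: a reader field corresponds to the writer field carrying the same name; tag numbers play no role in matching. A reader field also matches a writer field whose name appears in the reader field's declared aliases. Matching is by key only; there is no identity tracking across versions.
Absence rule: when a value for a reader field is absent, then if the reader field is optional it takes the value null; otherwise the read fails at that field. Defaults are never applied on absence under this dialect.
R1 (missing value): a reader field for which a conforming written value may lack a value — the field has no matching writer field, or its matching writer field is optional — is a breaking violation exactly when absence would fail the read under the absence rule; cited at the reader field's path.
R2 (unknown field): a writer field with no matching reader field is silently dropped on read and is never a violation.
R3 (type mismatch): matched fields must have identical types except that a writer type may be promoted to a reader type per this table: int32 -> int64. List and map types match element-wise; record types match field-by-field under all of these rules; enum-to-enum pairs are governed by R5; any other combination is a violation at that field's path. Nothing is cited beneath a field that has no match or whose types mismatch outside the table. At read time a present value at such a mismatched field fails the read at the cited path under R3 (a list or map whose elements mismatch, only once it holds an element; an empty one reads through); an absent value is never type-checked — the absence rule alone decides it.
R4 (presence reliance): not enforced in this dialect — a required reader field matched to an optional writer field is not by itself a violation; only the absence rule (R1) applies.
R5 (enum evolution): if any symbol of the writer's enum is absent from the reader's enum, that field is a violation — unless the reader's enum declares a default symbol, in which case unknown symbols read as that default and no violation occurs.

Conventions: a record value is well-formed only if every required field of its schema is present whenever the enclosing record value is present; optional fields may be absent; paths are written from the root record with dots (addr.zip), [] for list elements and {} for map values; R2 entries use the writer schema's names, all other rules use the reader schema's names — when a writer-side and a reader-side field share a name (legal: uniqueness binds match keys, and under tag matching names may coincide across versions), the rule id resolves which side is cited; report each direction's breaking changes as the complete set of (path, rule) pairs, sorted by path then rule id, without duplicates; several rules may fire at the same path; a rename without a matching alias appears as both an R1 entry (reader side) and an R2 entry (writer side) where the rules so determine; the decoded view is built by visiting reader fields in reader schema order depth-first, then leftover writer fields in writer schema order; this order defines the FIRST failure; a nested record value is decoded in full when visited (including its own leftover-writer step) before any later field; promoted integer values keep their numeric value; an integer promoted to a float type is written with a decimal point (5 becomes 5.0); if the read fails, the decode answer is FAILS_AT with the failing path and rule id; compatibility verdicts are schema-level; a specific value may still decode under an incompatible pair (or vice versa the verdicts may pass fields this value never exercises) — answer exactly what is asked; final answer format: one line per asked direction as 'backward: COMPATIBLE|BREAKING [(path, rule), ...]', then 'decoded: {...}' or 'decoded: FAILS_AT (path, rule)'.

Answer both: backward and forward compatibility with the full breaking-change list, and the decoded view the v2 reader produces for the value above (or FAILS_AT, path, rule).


backward: BREAKING [(nickname, R3), (phone, R1), (primary, R3), (verified, R3)]; forward: BREAKING [(nickname, R3), (primary, R3), (tags, R1), (verified, R3)]; decoded: FAILS_AT (primary, R3)

the writer's type comes first in each Ticket pair
backward analysis of Ticket with v2 as reader and v1 as writer:
  status: Kind -> Kind, writer optional; from status
  primary: bool -> int32, writer optional; from primary
  nickname: string -> float64, writer optional; from nickname
  verified: bool -> int64, writer required; from verified
  phone: no writer match
  tags (writer side), unknown to reader
  breaking: (nickname, R3)
  breaking: (phone, R1)
  breaking: (primary, R3)
  breaking: (verified, R3)
  => 4 violation(s): backward is BREAKING for Ticket
forward analysis of Ticket with v1 as reader and v2 as writer:
  status: Kind -> Kind, writer optional; from status
  tags: no writer match
  primary: int32 -> bool, writer optional; from primary
  nickname: float64 -> string, writer optional; from nickname
  verified: int64 -> bool, writer required; from verified
  phone (writer side), unknown to reader
  breaking: (nickname, R3)
  breaking: (primary, R3)
  breaking: (tags, R1)
  breaking: (verified, R3)
  => 4 violation(s): forward is BREAKING for Ticket
decode walk for Ticket under reader schema v2:
  status := "AMBER"
  read fails at primary under R3
  => FAILS_AT (primary, R3)


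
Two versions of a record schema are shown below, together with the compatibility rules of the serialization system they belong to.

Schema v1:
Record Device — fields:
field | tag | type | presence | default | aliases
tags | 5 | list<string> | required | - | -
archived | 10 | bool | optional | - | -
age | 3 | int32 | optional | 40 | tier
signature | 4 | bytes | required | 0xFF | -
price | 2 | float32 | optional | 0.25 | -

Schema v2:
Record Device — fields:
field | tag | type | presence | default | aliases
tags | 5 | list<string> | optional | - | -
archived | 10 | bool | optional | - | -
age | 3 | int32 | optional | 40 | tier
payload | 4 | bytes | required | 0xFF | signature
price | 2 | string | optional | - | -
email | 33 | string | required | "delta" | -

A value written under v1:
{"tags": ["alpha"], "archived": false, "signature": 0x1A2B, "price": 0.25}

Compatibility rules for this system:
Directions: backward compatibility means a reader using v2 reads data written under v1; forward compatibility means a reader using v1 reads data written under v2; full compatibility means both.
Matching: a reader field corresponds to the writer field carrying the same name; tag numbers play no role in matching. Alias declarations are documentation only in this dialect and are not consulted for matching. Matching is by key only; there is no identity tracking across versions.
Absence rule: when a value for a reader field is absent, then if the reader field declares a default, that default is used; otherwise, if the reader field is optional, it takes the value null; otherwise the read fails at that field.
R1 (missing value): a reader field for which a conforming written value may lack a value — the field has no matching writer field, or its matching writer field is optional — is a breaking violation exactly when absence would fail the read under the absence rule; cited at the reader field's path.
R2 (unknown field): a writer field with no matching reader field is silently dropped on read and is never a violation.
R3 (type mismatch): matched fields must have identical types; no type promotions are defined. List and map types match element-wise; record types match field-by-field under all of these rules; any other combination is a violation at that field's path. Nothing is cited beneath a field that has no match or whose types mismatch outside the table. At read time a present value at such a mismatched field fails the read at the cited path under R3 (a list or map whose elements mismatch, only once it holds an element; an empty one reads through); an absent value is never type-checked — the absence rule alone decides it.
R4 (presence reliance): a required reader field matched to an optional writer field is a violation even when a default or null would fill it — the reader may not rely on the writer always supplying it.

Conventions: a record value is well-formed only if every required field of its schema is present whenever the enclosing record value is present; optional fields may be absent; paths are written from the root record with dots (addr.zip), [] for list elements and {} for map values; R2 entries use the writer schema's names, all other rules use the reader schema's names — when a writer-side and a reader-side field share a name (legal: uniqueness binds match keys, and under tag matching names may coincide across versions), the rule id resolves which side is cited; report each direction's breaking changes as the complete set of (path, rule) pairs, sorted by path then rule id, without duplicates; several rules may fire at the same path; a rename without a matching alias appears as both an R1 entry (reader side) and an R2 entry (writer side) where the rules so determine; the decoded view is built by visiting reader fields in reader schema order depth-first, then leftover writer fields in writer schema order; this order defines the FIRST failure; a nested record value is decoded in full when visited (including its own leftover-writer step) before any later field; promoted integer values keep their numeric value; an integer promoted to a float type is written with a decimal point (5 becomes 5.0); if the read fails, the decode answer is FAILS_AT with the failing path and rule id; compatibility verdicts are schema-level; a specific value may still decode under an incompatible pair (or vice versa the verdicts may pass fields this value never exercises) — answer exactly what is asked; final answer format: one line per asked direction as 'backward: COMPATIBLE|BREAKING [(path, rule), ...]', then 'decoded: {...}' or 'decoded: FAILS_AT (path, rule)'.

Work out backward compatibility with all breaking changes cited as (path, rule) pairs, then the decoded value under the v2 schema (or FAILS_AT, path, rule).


arrows below run writer -> reader for Device
backward pass over Device, reader schema v2, writer schema v1:
  writer required, list<string> -> list<string>: reader tags maps from writer tags
  writer optional, bool -> bool: reader archived maps from writer archived
  writer optional, int32 -> int32: reader age maps from writer age
  payload: no writer-side match
  writer optional, float32 -> string: reader price maps from writer price
  email: no writer-side match
  writer signature: unknown to reader
  R3 fires at price
  => 1 violation(s): backward is BREAKING for Device
decoding the Device value with the v2 reader:
  tags := ["alpha"]
  archived := false
  age := 40 (no value, default fills)
  payload := 0xFF (no value, default fills)
  read fails at price under R3
  => FAILS_AT (price, R3)
checking off the Device differences that do not matter here:
  renamed field signature to payload in record Device (alias signature declared on the renamed field) -> inert for the asked Device verdict: nothing fires
  field tags in record Device: required changed to optional -> its effect on Device is confined to the forward direction, not asked
  added field email to record Device: required string, tag 33, default "delta" (in v2 it sits last) -> inert for the asked Device verdict: nothing fires

backward: BREAKING [(price, R3)]; decoded: FAILS_AT (price, R3)


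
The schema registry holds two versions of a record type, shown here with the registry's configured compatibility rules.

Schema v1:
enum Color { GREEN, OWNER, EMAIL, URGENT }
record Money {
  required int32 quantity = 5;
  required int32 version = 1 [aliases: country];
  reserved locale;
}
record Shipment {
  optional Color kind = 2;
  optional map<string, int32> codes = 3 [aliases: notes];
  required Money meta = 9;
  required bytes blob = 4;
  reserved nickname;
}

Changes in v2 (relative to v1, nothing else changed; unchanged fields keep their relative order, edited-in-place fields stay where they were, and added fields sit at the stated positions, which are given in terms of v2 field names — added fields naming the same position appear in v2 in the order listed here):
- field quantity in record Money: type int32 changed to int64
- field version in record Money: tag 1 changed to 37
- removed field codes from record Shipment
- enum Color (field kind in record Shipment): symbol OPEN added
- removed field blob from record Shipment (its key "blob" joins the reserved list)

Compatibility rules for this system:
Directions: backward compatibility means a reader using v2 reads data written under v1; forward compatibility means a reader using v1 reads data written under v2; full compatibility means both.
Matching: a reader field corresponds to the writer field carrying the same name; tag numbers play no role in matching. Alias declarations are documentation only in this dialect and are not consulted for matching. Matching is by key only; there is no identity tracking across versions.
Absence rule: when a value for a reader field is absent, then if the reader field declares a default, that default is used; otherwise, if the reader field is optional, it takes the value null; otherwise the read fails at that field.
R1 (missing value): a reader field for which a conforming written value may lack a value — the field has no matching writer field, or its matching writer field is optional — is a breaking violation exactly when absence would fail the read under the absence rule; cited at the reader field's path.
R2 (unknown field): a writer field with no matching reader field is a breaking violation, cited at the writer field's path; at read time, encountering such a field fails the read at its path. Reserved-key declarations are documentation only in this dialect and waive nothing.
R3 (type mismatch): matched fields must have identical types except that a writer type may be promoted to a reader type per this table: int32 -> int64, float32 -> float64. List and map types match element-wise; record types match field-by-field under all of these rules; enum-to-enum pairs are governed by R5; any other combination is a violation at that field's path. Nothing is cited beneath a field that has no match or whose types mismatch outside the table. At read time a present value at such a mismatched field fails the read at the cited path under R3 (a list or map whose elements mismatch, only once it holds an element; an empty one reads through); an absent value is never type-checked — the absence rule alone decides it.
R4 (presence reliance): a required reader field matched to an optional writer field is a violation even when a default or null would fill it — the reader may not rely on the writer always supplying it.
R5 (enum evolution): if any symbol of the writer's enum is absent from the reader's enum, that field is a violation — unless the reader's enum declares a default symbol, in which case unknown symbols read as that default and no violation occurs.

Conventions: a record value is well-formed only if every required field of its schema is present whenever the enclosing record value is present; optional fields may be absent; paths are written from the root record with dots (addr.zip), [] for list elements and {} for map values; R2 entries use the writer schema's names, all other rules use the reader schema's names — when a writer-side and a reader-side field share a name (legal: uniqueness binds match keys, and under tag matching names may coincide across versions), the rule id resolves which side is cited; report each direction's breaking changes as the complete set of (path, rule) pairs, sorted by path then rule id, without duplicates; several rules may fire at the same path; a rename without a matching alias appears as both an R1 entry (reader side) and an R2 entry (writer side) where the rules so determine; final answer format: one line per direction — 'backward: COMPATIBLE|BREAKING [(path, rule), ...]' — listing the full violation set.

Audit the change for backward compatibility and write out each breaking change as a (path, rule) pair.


each type pair in Shipment: writer, then reader
backward analysis of Shipment with v2 as reader and v1 as writer:
  writer optional, Color -> Color: reader kind maps from writer kind
  writer required, Money -> Money: reader meta maps from writer meta
  codes (writer side), unknown to reader
  blob (writer side), unknown to reader
  writer required, int32 -> int64: reader meta.quantity maps from writer meta.quantity
  writer required, int32 -> int32: reader meta.version maps from writer meta.version
  rule R2 violated at blob
  rule R2 violated at codes
  backward on Shipment therefore BREAKING (2)
ruling out the remaining Shipment differences:
  field quantity in record Money: type int32 changed to int64 -> fires only in the forward direction of Shipment, which is not asked here
  field version in record Money: tag 1 changed to 37 -> inert for the asked Shipment verdict: nothing fires
  enum Color (field kind in record Shipment): symbol OPEN added -> fires only in the forward direction of Shipment, which is not asked here

backward: BREAKING [(blob, R2), (codes, R2)]


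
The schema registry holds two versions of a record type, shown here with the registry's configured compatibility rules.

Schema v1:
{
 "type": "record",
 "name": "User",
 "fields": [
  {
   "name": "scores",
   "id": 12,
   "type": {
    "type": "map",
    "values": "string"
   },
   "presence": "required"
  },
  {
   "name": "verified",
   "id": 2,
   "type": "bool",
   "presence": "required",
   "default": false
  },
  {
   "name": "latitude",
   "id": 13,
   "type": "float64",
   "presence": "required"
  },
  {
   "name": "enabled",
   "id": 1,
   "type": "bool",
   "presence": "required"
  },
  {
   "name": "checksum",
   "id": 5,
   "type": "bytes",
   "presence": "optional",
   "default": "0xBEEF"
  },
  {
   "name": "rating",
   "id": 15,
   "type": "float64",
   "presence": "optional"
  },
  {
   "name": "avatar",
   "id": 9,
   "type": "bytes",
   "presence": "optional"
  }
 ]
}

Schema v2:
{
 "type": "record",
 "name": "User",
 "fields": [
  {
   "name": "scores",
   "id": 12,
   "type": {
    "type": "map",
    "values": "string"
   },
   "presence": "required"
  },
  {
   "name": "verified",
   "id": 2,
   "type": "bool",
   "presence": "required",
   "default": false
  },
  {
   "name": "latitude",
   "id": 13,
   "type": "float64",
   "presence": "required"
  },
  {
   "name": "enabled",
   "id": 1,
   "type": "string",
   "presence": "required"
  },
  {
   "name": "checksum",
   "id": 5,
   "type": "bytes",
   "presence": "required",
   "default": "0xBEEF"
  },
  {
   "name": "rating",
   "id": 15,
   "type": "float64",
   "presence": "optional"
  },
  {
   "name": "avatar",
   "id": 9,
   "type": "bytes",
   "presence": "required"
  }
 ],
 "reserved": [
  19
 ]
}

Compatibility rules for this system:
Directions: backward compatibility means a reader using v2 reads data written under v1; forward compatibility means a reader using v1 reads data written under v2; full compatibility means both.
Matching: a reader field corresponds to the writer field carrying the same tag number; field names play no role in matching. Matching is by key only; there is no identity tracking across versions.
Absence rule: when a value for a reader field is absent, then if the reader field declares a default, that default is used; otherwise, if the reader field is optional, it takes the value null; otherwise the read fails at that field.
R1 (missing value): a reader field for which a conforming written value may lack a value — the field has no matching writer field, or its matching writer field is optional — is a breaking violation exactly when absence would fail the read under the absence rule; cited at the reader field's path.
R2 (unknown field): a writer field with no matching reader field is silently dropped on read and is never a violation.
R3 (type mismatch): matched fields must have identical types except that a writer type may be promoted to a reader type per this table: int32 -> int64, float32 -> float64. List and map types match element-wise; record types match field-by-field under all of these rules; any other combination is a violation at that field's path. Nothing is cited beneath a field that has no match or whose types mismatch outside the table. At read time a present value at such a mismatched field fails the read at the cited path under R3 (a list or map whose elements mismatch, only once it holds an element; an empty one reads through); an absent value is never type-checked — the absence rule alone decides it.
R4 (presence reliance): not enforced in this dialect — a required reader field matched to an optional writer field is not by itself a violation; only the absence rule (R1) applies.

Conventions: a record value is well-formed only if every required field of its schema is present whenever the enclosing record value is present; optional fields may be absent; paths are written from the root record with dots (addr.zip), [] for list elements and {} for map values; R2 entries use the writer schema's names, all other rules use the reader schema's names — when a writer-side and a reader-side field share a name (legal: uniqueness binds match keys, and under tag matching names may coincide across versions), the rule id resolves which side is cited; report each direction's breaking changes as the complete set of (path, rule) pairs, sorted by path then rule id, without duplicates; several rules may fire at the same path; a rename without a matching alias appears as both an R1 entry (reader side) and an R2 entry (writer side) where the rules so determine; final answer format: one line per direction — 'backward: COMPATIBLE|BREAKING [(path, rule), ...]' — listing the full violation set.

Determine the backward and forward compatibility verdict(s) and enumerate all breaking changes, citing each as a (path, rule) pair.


in User below, arrows point writer -> reader
backward on User — v2 reading data written by v1:
  map<string, string> -> map<string, string>, writer required: scores aligns to scores
  bool -> bool, writer required: verified aligns to verified
  float64 -> float64, writer required: latitude aligns to latitude
  bool -> string, writer required: enabled aligns to enabled
  bytes -> bytes, writer optional: checksum aligns to checksum
  float64 -> float64, writer optional: rating aligns to rating
  bytes -> bytes, writer optional: avatar aligns to avatar
  breaking: (avatar, R1)
  breaking: (enabled, R3)
  => 2 violation(s): backward is BREAKING for User
forward on User — v1 reading data written by v2:
  map<string, string> -> map<string, string>, writer required: scores aligns to scores
  bool -> bool, writer required: verified aligns to verified
  float64 -> float64, writer required: latitude aligns to latitude
  string -> bool, writer required: enabled aligns to enabled
  bytes -> bytes, writer required: checksum aligns to checksum
  float64 -> float64, writer optional: rating aligns to rating
  bytes -> bytes, writer required: avatar aligns to avatar
  breaking: (enabled, R3)
  => 1 violation(s): forward is BREAKING for User

backward: BREAKING [(avatar, R1), (enabled, R3)]; forward: BREAKING [(enabled, R3)]
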